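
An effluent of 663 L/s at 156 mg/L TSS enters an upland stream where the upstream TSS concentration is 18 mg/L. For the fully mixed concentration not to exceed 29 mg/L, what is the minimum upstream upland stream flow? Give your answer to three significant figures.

Set C_mix = 29: (Q·18.00 + 663.0·156.0) / (Q + 663.0) = 29
→ Q = 663.0·(156.0 − 29)/(29 − 18.00) = 7655 L/s.

7650 L/s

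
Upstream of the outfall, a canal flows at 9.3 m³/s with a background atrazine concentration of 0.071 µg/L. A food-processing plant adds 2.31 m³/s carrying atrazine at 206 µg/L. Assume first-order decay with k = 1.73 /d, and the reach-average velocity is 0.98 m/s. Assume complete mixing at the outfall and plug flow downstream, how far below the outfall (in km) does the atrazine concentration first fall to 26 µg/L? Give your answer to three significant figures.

Mass balance: C = (9.300·0.07100 + 2.310·206.0) / 11.61 = 476.5/11.61 = 41.04 µg/L.
Set 41.04·exp(−k·t) = 26 → t = ln(41.04/26)/k = 22800 s = 6.334 h.
Distance = v·t = 0.98·22800 = 22340 m = 22.34 km.

22.3 km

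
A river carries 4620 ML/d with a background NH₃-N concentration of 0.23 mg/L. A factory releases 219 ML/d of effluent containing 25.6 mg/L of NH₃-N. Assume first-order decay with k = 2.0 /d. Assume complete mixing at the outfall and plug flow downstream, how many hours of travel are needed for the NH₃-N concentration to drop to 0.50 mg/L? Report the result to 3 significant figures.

12.2 h

Mixed concentration C = ΣQC/ΣQ = (4620·0.2300 + 219.0·25.60) / 4839 = 6669/4839 = 1.378 mg/L.
1.378·exp(−k·t) = 0.50 → t = ln(1.378/0.50)/k = 43800 s = 12.17 h.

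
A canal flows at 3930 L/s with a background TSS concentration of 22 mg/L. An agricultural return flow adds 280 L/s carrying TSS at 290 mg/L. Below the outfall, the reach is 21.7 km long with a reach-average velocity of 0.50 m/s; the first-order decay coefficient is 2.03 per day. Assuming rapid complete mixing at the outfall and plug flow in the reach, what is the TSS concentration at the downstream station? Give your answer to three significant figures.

14.4 mg/L

Mass balance: C = (3930·22.00 + 280.0·290.0) / 4210 = 167700/4210 = 39.82 mg/L.
Travel time t = 21.7·1000 / 0.50 = 43400 s = 12.06 h.
First-order decay: C = 39.82·exp(−k·t) = 39.82·0.3607 = 14.36 mg/L.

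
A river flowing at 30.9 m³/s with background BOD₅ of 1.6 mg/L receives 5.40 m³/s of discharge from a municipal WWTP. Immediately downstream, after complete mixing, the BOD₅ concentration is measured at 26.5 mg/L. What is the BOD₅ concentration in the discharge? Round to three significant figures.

169 mg/L

Mass balance: 30.90·1.600 + 5.400·Cₑ = 36.30·26.50
→ Cₑ = (36.30·26.50 − 30.90·1.600) / 5.400 = 169.0 mg/L.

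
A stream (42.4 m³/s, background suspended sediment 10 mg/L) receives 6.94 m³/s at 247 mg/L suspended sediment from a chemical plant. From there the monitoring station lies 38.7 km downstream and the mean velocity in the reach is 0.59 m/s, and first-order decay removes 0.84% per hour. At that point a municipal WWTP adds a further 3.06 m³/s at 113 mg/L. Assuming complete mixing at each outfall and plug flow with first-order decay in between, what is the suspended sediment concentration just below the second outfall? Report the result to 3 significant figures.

Conservation of mass: C = (42.40·10.00 + 6.940·247.0) / 49.34 = 2138/49.34 = 43.34 mg/L; combined flow 49.34 m³/s.
Travel time t = 38.7·1000 / 0.59 = 65590 s = 18.22 h.
0.84%/h lost → k = −ln(1 − 0.0084) = 0.008435 h⁻¹.
Decay over the reach: 43.34·exp(−kt) = 43.34·0.8575 = 37.16 mg/L.
Second outfall: C = (49.34·37.16 + 3.060·113.0)/52.40 = 41.59 mg/L.

41.6 mg/L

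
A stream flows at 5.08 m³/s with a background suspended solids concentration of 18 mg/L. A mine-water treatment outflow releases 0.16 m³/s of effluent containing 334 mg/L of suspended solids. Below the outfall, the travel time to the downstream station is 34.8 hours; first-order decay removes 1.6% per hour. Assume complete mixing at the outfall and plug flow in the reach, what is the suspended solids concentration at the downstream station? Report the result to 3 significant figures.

15.8 mg/L

Flow-weighted average: C = (5.080·18.00 + 0.1600·334.0) / 5.240 = 144.9/5.240 = 27.65 mg/L.
1.6%/h lost → k = −ln(1 − 0.016) = 0.01613 h⁻¹.
After decay, C = 27.65 × e^(−kt) = 27.65 × 0.5705 = 15.77 mg/L.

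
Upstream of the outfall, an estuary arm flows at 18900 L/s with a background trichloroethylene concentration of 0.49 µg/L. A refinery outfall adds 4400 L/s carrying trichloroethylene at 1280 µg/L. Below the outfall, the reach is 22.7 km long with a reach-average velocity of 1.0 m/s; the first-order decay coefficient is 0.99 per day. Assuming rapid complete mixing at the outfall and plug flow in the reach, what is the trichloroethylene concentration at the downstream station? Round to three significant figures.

Flow-weighted average: C = (18900·0.4900 + 4400·1280) / 23300 = 5641000/23300 = 242.1 µg/L.
Travel time t = 22.7·1000 / 1.0 = 22700 s = 6.306 h.
Decay over the reach: 242.1·exp(−kt) = 242.1·0.7710 = 186.7 µg/L.

187 µg/L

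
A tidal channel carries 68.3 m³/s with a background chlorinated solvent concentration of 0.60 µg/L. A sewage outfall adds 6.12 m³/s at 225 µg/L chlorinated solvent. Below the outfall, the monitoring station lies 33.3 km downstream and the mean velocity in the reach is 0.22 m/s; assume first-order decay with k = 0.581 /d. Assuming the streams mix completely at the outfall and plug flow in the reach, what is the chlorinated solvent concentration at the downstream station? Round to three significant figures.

After mixing, C = (68.30·0.6000 + 6.120·225.0) / 74.42 = 1418/74.42 = 19.05 µg/L.
Travel time t = 33.3·1000 / 0.22 = 151400 s = 42.05 h.
First-order decay: C = 19.05·exp(−k·t) = 19.05·0.3614 = 6.885 µg/L.

6.89 µg/L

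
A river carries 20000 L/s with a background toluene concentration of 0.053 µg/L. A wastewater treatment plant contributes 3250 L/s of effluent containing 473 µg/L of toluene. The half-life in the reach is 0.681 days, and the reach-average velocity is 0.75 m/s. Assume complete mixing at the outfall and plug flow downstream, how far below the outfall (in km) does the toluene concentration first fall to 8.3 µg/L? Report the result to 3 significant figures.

132 km

Mass balance: C = (20000·0.05300 + 3250·473.0) / 23250 = 1538000/23250 = 66.16 µg/L.
Half-life 0.681 d → k = ln 2 / 0.681 = 1.018 d⁻¹.
Set 66.16·exp(−k·t) = 8.3 → t = ln(66.16/8.3)/k = 176200 s = 48.95 h.
Distance = v·t = 0.75·176200 = 132200 m = 132.2 km.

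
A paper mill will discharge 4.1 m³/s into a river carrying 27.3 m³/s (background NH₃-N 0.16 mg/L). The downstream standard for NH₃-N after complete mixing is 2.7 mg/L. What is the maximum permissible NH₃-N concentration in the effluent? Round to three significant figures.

At the limit, (Qr·Cr + Qe·Cₑ)/(Qr + Qe) = 2.7:
Cₑ = (31.40·2.7 − 27.30·0.1600) / 4.100 = 19.61 mg/L.

19.6 mg/L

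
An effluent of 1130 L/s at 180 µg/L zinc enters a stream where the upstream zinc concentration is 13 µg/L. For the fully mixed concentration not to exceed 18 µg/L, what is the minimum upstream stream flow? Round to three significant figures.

36600 L/s

Set C_mix = 18: (Q·13.00 + 1130·180.0) / (Q + 1130) = 18
→ Q = 1130·(180.0 − 18)/(18 − 13.00) = 36610 L/s.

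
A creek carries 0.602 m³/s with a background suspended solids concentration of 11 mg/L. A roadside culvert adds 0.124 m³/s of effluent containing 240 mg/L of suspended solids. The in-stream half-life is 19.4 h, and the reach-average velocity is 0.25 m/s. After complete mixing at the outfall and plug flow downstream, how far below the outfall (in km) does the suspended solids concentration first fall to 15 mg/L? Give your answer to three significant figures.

Conservation of mass: C = (0.6020·11.00 + 0.1240·240.0) / 0.7260 = 36.38/0.7260 = 50.11 mg/L.
Half-life 19.4 h → k = ln 2 / 19.4 = 0.03573 h⁻¹ = 0.8575 d⁻¹.
Set 50.11·exp(−k·t) = 15 → t = ln(50.11/15)/k = 121500 s = 33.76 h.
Distance = v·t = 0.25·121500 = 30380 m = 30.38 km.

30.4 km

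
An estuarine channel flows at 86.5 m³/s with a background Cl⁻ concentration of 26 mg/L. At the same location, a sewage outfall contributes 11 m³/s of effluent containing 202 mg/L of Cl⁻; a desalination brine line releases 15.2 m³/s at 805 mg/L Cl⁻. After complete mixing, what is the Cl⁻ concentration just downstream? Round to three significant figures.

148 mg/L

After mixing, C = (86.50·26.00 + 11.00·202.0 + 15.20·805.0) / 112.7 = 16710/112.7 = 148.2 mg/L.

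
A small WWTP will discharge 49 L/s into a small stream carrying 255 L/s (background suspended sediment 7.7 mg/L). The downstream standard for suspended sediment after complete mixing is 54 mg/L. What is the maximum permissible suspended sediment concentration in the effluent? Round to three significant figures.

At the limit, (Qr·Cr + Qe·Cₑ)/(Qr + Qe) = 54:
Cₑ = (304.0·54 − 255.0·7.700) / 49.00 = 294.9 mg/L.

295 mg/L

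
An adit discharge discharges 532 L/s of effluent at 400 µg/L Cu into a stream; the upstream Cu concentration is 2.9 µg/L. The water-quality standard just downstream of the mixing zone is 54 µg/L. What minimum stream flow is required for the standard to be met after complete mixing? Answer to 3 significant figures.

Set C_mix = 54: (Q·2.900 + 532.0·400.0) / (Q + 532.0) = 54
→ Q = 532.0·(400.0 − 54)/(54 − 2.900) = 3602 L/s.

3600 L/s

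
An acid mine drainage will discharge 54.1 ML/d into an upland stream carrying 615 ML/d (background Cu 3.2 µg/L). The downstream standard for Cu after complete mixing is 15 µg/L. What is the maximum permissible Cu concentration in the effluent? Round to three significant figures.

149 µg/L

At the limit, (Qr·Cr + Qe·Cₑ)/(Qr + Qe) = 15:
Cₑ = (669.1·15 − 615.0·3.200) / 54.10 = 149.1 µg/L.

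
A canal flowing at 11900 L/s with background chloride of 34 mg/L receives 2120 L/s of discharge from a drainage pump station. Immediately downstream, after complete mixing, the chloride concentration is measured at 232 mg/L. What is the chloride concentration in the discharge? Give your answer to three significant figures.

Mass balance: 11900·34.00 + 2120·Cₑ = 14020·232.0
→ Cₑ = (14020·232.0 − 11900·34.00) / 2120 = 1343 mg/L.

1340 mg/L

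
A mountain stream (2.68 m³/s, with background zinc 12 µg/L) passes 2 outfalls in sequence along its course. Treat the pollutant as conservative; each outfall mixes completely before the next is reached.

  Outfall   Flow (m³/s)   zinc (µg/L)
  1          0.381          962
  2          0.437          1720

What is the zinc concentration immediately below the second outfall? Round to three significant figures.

329 µg/L

Below outfall 1: Q → 3.061 m³/s, C = (2.680·12.00 + 0.3810·962.0)/3.061 = 130.2 µg/L.
Below outfall 2: Q → 3.498 m³/s, C = (3.061·130.2 + 0.4370·1720)/3.498 = 328.9 µg/L.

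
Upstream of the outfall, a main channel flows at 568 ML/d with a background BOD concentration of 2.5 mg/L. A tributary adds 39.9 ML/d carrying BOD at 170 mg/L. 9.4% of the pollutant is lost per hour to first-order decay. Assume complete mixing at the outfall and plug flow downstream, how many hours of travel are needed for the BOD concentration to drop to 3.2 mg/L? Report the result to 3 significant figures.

14.6 h

Mass balance: C = (568.0·2.500 + 39.90·170.0) / 607.9 = 8203/607.9 = 13.49 mg/L.
9.4%/h lost → k = −ln(1 − 0.094) = 0.09872 h⁻¹.
13.49·exp(−k·t) = 3.2 → t = ln(13.49/3.2)/k = 52480 s = 14.58 h.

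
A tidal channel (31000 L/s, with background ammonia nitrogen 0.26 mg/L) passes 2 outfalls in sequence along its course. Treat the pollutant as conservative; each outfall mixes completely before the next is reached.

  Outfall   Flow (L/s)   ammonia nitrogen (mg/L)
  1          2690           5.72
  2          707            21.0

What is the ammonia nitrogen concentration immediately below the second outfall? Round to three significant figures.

1.11 mg/L

Below outfall 1: Q → 33690 L/s, C = (31000·0.2600 + 2690·5.720)/33690 = 0.6960 mg/L.
Below outfall 2: Q → 34400 L/s, C = (33690·0.6960 + 707.0·21.00)/34400 = 1.113 mg/L.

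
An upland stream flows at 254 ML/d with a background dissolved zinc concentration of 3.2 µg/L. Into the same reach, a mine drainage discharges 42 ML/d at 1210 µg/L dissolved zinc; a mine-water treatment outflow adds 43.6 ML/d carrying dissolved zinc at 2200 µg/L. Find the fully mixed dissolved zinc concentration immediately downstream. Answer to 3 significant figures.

434 µg/L

Flow-weighted average: C = (254.0·3.200 + 42.00·1210 + 43.60·2200) / 339.6 = 147600/339.6 = 434.5 µg/L.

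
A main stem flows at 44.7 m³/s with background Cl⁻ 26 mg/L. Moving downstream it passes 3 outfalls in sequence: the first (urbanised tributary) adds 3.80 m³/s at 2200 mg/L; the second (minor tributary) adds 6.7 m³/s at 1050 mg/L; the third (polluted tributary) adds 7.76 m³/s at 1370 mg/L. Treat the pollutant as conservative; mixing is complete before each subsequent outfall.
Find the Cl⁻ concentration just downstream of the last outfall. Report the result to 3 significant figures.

Below outfall 1: Q → 48.50 m³/s, C = (44.70·26.00 + 3.800·2200)/48.50 = 196.3 mg/L.
Below outfall 2: Q → 55.20 m³/s, C = (48.50·196.3 + 6.700·1050)/55.20 = 299.9 mg/L.
Below outfall 3: Q → 62.96 m³/s, C = (55.20·299.9 + 7.760·1370)/62.96 = 431.8 mg/L.

432 mg/L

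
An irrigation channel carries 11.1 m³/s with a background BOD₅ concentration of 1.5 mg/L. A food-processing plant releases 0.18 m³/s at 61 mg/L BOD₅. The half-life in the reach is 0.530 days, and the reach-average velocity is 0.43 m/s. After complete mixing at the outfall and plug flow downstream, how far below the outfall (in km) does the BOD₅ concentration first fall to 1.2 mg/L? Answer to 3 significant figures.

20.3 km

Conservation of mass: C = (11.10·1.500 + 0.1800·61.00) / 11.28 = 27.63/11.28 = 2.449 mg/L.
Half-life 0.530 d → k = ln 2 / 0.530 = 1.308 d⁻¹.
Set 2.449·exp(−k·t) = 1.2 → t = ln(2.449/1.2)/k = 47140 s = 13.09 h.
Distance = v·t = 0.43·47140 = 20270 m = 20.27 km.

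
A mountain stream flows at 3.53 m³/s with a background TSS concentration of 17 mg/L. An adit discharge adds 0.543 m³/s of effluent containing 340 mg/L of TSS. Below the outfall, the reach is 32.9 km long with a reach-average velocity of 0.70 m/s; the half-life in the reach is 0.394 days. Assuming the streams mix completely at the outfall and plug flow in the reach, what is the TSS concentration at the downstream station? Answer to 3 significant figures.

After mixing, C = (3.530·17.00 + 0.5430·340.0) / 4.073 = 244.6/4.073 = 60.06 mg/L.
Travel time t = 32.9·1000 / 0.70 = 47000 s = 13.06 h.
Half-life 0.394 d → k = ln 2 / 0.394 = 1.759 d⁻¹.
After decay, C = 60.06 × e^(−kt) = 60.06 × 0.3840 = 23.07 mg/L.

23.1 mg/L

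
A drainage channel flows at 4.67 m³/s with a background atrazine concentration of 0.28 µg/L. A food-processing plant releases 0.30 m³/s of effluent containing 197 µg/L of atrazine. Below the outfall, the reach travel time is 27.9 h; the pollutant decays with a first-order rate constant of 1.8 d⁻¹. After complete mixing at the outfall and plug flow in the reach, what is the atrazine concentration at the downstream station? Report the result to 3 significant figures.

Mixed concentration C = ΣQC/ΣQ = (4.670·0.2800 + 0.3000·197.0) / 4.970 = 60.41/4.970 = 12.15 µg/L.
After decay, C = 12.15 × e^(−kt) = 12.15 × 0.1234 = 1.500 µg/L.

1.50 µg/L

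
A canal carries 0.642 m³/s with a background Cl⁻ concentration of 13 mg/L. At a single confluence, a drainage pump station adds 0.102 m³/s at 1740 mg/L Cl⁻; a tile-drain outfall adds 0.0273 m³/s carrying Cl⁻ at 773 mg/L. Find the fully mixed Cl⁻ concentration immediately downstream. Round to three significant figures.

Mixed concentration C = ΣQC/ΣQ = (0.6420·13.00 + 0.1020·1740 + 0.02730·773.0) / 0.7713 = 206.9/0.7713 = 268.3 mg/L.

268 mg/L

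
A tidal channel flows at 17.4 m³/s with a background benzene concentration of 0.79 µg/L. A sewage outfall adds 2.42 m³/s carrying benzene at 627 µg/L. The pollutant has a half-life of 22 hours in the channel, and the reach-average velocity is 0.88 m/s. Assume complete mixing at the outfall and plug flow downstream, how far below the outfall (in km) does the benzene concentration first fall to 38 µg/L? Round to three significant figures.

Conservation of mass: C = (17.40·0.7900 + 2.420·627.0) / 19.82 = 1531/19.82 = 77.25 µg/L.
Half-life 22 h → k = ln 2 / 22 = 0.03151 h⁻¹ = 0.7562 d⁻¹.
Set 77.25·exp(−k·t) = 38 → t = ln(77.25/38)/k = 81060 s = 22.52 h.
Distance = v·t = 0.88·81060 = 71340 m = 71.34 km.

71.3 km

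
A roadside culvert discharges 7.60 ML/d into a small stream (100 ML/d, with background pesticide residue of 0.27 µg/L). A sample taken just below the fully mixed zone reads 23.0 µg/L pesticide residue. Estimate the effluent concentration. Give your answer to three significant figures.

322 µg/L

Mass balance: 100.0·0.2700 + 7.600·Cₑ = 107.6·23.00
→ Cₑ = (107.6·23.00 − 100.0·0.2700) / 7.600 = 322.1 µg/L.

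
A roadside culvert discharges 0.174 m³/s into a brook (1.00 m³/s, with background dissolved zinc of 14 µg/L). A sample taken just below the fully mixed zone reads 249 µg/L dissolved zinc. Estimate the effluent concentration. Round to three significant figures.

Mass balance: 1.000·14.00 + 0.1740·Cₑ = 1.174·249.0
→ Cₑ = (1.174·249.0 − 1.000·14.00) / 0.1740 = 1600 µg/L.

1600 µg/L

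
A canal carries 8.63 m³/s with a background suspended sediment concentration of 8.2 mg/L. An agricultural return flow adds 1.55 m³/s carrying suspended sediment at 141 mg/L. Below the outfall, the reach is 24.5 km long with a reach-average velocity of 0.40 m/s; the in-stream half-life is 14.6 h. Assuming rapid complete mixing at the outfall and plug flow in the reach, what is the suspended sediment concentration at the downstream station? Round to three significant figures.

Flow-weighted average: C = (8.630·8.200 + 1.550·141.0) / 10.18 = 289.3/10.18 = 28.42 mg/L.
Travel time t = 24.5·1000 / 0.40 = 61250 s = 17.01 h.
Half-life 14.6 h → k = ln 2 / 14.6 = 0.04748 h⁻¹ = 1.139 d⁻¹.
Applying C = C₀e^(−kt): 28.42 × 0.4459 = 12.67 mg/L.

12.7 mg/L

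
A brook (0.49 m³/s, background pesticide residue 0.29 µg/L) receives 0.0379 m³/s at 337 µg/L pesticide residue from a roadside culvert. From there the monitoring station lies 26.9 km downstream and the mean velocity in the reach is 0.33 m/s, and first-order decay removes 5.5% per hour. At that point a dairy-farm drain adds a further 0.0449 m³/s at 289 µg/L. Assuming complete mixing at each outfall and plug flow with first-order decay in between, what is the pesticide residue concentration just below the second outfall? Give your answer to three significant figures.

28.9 µg/L

Mixed concentration C = ΣQC/ΣQ = (0.4900·0.2900 + 0.03790·337.0) / 0.5279 = 12.91/0.5279 = 24.46 µg/L; combined flow 0.5279 m³/s.
Travel time t = 26.9·1000 / 0.33 = 81520 s = 22.64 h.
5.5%/h lost → k = −ln(1 − 0.055) = 0.05657 h⁻¹.
First-order decay: C = 24.46·exp(−k·t) = 24.46·0.2778 = 6.796 µg/L.
At the second outfall, C = (0.5279·6.796 + 0.04490·289.0) / (0.5279 + 0.04490) = 28.92 µg/L.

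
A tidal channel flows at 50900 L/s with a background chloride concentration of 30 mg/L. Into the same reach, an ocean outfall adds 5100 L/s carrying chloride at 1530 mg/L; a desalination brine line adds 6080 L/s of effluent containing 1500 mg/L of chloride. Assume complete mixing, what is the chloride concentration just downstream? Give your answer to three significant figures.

Flow-weighted average: C = (50900·30.00 + 5100·1530 + 6080·1500) / 62080 = 18450000/62080 = 297.2 mg/L.

297 mg/L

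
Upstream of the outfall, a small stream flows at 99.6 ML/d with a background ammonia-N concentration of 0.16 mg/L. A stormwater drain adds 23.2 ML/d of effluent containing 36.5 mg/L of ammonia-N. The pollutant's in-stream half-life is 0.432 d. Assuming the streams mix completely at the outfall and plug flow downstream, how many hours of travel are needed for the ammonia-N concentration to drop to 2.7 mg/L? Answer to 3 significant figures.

14.3 h

Mass balance: C = (99.60·0.1600 + 23.20·36.50) / 122.8 = 862.7/122.8 = 7.026 mg/L.
Half-life 0.432 d → k = ln 2 / 0.432 = 1.605 d⁻¹.
7.026·exp(−k·t) = 2.7 → t = ln(7.026/2.7)/k = 51500 s = 14.30 h.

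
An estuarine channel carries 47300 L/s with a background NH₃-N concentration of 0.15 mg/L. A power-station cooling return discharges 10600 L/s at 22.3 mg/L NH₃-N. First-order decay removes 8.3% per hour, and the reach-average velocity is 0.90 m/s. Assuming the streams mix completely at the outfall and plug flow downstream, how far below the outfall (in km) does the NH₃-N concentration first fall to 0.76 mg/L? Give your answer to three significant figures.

Mass balance: C = (47300·0.1500 + 10600·22.30) / 57900 = 243500/57900 = 4.205 mg/L.
8.3%/h lost → k = −ln(1 − 0.083) = 0.08665 h⁻¹.
Set 4.205·exp(−k·t) = 0.76 → t = ln(4.205/0.76)/k = 71080 s = 19.74 h.
Distance = v·t = 0.90·71080 = 63970 m = 63.97 km.

64.0 km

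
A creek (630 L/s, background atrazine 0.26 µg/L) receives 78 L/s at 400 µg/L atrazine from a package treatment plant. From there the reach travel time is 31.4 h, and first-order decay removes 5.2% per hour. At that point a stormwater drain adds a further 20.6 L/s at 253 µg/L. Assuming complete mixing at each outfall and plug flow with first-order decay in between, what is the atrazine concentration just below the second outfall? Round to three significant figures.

Flow-weighted average: C = (630.0·0.2600 + 78.00·400.0) / 708.0 = 31360/708.0 = 44.30 µg/L; combined flow 708.0 L/s.
5.2%/h lost → k = −ln(1 − 0.052) = 0.05340 h⁻¹.
Decay over the reach: 44.30·exp(−kt) = 44.30·0.1870 = 8.283 µg/L.
At the second outfall, C = (708.0·8.283 + 20.60·253.0) / (708.0 + 20.60) = 15.20 µg/L.

15.2 µg/L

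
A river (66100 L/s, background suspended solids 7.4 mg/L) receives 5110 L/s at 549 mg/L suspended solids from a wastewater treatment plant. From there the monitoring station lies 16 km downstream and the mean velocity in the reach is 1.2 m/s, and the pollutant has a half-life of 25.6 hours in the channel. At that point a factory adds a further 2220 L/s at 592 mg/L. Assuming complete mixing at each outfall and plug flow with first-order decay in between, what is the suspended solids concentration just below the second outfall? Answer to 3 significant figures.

After mixing, C = (66100·7.400 + 5110·549.0) / 71210 = 3295000/71210 = 46.26 mg/L; combined flow 71210 L/s.
Travel time t = 16·1000 / 1.2 = 13330 s = 3.704 h.
Half-life 25.6 h → k = ln 2 / 25.6 = 0.02708 h⁻¹ = 0.6498 d⁻¹.
After decay, C = 46.26 × e^(−kt) = 46.26 × 0.9046 = 41.85 mg/L.
At the second outfall, C = (71210·41.85 + 2220·592.0) / (71210 + 2220) = 58.48 mg/L.

58.5 mg/L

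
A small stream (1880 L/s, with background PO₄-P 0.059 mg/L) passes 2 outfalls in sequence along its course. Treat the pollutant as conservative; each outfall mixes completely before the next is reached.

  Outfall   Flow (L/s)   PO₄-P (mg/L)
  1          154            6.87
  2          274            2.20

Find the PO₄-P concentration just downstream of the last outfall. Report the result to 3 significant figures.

0.768 mg/L

After outfall 1: Q = 1880 + 154.0 = 2034 L/s; C = (1880·0.05900 + 154.0·6.870)/2034 = 0.5747 mg/L.
After outfall 2: Q = 2034 + 274.0 = 2308 L/s; C = (2034·0.5747 + 274.0·2.200)/2308 = 0.7676 mg/L.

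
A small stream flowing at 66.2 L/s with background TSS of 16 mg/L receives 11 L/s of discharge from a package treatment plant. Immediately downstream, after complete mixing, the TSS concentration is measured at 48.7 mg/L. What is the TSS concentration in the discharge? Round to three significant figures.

Mass balance: 66.20·16.00 + 11.00·Cₑ = 77.20·48.70
→ Cₑ = (77.20·48.70 − 66.20·16.00) / 11.00 = 245.5 mg/L.

245 mg/L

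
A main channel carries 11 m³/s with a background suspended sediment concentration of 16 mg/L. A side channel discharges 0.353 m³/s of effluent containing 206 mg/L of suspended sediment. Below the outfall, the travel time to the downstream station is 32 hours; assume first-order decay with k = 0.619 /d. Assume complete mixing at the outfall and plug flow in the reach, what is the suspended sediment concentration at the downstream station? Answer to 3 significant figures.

9.60 mg/L

Mass balance: C = (11.00·16.00 + 0.3530·206.0) / 11.35 = 248.7/11.35 = 21.91 mg/L.
Decay over the reach: 21.91·exp(−kt) = 21.91·0.4381 = 9.598 mg/L.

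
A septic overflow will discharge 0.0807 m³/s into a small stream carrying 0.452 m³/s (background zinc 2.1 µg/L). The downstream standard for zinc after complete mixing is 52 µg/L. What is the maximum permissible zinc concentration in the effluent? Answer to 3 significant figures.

At the limit, (Qr·Cr + Qe·Cₑ)/(Qr + Qe) = 52:
Cₑ = (0.5327·52 − 0.4520·2.100) / 0.08070 = 331.5 µg/L.

331 µg/L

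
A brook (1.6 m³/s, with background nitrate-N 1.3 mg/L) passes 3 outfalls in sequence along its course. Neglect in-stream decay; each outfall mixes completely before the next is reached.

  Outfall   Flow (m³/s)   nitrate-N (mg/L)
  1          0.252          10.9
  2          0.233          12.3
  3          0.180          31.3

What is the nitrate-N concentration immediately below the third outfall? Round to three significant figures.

After outfall 1: Q = 1.600 + 0.2520 = 1.852 m³/s; C = (1.600·1.300 + 0.2520·10.90)/1.852 = 2.606 mg/L.
After outfall 2: Q = 1.852 + 0.2330 = 2.085 m³/s; C = (1.852·2.606 + 0.2330·12.30)/2.085 = 3.690 mg/L.
After outfall 3: Q = 2.085 + 0.1800 = 2.265 m³/s; C = (2.085·3.690 + 0.1800·31.30)/2.265 = 5.884 mg/L.

5.88 mg/L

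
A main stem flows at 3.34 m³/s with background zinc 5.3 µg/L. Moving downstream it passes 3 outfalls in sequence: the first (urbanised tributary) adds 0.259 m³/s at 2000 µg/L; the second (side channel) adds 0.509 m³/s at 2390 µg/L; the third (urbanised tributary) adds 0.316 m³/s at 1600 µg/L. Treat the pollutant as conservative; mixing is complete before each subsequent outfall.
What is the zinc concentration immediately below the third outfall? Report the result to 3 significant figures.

Outfall 1: combined Q = 3.599 m³/s; C = (3.340·5.300 + 0.2590·2000)/3.599 = 148.8 µg/L.
Outfall 2: combined Q = 4.108 m³/s; C = (3.599·148.8 + 0.5090·2390)/4.108 = 426.5 µg/L.
Outfall 3: combined Q = 4.424 m³/s; C = (4.108·426.5 + 0.3160·1600)/4.424 = 510.4 µg/L.

510 µg/L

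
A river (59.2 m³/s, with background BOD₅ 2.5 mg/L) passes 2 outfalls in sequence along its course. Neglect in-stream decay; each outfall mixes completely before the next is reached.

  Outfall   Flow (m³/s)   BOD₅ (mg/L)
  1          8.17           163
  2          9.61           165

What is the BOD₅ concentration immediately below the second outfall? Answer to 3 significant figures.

After outfall 1: Q = 59.20 + 8.170 = 67.37 m³/s; C = (59.20·2.500 + 8.170·163.0)/67.37 = 21.96 mg/L.
After outfall 2: Q = 67.37 + 9.610 = 76.98 m³/s; C = (67.37·21.96 + 9.610·165.0)/76.98 = 39.82 mg/L.

39.8 mg/L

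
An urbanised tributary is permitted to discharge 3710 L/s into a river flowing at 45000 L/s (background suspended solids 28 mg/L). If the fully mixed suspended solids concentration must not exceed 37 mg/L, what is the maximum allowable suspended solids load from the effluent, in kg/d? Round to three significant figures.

Mass balance at the limit: 45000·28.00 + 3710·Cₑ = 48710·37 → Cₑ = 146.2 mg/L.
3710 L/s = 3.710 m³/s. Load = 3.710 m³/s × 146.2 g/m³ × 86 400 s/d = 46850 kg/d.

46900 kg/d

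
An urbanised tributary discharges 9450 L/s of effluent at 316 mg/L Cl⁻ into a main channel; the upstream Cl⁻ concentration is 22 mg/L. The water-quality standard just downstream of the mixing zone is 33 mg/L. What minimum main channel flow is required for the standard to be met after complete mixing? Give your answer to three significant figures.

243000 L/s

Set C_mix = 33: (Q·22.00 + 9450·316.0) / (Q + 9450) = 33
→ Q = 9450·(316.0 − 33)/(33 − 22.00) = 243100 L/s.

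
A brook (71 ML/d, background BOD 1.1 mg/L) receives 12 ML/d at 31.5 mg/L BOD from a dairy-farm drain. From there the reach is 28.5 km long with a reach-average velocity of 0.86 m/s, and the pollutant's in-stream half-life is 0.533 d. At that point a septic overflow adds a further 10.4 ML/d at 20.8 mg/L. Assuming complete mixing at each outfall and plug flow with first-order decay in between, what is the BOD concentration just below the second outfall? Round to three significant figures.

5.28 mg/L

Flow-weighted average: C = (71.00·1.100 + 12.00·31.50) / 83.00 = 456.1/83.00 = 5.495 mg/L; combined flow 83.00 ML/d.
Travel time t = 28.5·1000 / 0.86 = 33140 s = 9.205 h.
Half-life 0.533 d → k = ln 2 / 0.533 = 1.300 d⁻¹.
First-order decay: C = 5.495·exp(−k·t) = 5.495·0.6073 = 3.337 mg/L.
Second outfall: C = (83.00·3.337 + 10.40·20.80)/93.40 = 5.281 mg/L.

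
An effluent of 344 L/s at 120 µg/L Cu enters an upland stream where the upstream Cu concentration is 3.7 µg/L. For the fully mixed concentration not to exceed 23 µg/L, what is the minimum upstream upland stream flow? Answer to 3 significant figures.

Set C_mix = 23: (Q·3.700 + 344.0·120.0) / (Q + 344.0) = 23
→ Q = 344.0·(120.0 − 23)/(23 − 3.700) = 1729 L/s.

1730 L/s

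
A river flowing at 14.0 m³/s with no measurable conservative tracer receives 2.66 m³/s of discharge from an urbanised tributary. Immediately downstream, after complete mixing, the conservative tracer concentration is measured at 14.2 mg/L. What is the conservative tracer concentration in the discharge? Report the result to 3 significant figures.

88.9 mg/L

Mass balance: 14.00·0 + 2.660·Cₑ = 16.66·14.20
→ Cₑ = (16.66·14.20 − 14.00·0) / 2.660 = 88.94 mg/L.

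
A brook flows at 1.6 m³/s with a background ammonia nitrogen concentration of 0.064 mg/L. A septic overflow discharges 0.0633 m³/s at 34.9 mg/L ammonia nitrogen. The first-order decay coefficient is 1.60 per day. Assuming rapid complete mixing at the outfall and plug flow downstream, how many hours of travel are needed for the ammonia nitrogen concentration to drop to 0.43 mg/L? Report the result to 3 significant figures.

Mass balance: C = (1.600·0.06400 + 0.06330·34.90) / 1.663 = 2.312/1.663 = 1.390 mg/L.
1.390·exp(−k·t) = 0.43 → t = ln(1.390/0.43)/k = 63350 s = 17.60 h.

17.6 h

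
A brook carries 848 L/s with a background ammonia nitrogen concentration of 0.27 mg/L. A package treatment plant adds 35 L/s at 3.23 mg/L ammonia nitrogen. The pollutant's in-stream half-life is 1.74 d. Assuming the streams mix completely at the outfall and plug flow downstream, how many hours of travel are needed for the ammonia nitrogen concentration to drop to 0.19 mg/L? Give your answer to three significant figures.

Flow-weighted average: C = (848.0·0.2700 + 35.00·3.230) / 883.0 = 342.0/883.0 = 0.3873 mg/L.
Half-life 1.74 d → k = ln 2 / 1.74 = 0.3984 d⁻¹.
0.3873·exp(−k·t) = 0.19 → t = ln(0.3873/0.19)/k = 154500 s = 42.91 h.

42.9 h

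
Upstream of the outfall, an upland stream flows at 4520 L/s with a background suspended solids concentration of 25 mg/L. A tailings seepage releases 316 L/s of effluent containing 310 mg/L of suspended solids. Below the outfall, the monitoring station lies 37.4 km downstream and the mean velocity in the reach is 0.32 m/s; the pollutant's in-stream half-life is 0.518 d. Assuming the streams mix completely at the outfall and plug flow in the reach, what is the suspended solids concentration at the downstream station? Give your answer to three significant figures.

7.14 mg/L

After mixing, C = (4520·25.00 + 316.0·310.0) / 4836 = 211000/4836 = 43.62 mg/L.
Travel time t = 37.4·1000 / 0.32 = 116900 s = 32.47 h.
Half-life 0.518 d → k = ln 2 / 0.518 = 1.338 d⁻¹.
Applying C = C₀e^(−kt): 43.62 × 0.1636 = 7.138 mg/L.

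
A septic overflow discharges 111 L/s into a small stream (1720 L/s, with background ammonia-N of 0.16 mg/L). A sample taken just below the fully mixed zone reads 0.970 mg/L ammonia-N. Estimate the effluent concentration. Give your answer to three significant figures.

13.5 mg/L

Mass balance: 1720·0.1600 + 111.0·Cₑ = 1831·0.9700
→ Cₑ = (1831·0.9700 − 1720·0.1600) / 111.0 = 13.52 mg/L.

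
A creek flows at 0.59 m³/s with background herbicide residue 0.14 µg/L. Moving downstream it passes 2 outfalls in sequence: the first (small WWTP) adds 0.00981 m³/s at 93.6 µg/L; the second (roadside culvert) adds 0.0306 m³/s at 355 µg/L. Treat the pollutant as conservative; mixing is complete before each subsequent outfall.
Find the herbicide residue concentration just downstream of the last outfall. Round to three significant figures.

18.8 µg/L

Below outfall 1: Q → 0.5998 m³/s, C = (0.5900·0.1400 + 0.009810·93.60)/0.5998 = 1.669 µg/L.
Below outfall 2: Q → 0.6304 m³/s, C = (0.5998·1.669 + 0.03060·355.0)/0.6304 = 18.82 µg/L.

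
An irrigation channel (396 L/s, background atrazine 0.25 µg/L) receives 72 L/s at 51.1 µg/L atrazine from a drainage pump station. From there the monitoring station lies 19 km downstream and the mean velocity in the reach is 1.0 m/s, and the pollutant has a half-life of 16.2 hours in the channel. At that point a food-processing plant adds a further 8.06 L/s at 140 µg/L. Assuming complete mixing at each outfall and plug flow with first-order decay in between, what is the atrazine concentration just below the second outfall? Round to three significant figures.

Mass balance: C = (396.0·0.2500 + 72.00·51.10) / 468.0 = 3778/468.0 = 8.073 µg/L; combined flow 468.0 L/s.
Travel time t = 19·1000 / 1.0 = 19000 s = 5.278 h.
Half-life 16.2 h → k = ln 2 / 16.2 = 0.04279 h⁻¹ = 1.027 d⁻¹.
First-order decay: C = 8.073·exp(−k·t) = 8.073·0.7979 = 6.441 µg/L.
At the second outfall, C = (468.0·6.441 + 8.060·140.0) / (468.0 + 8.060) = 8.702 µg/L.

8.70 µg/L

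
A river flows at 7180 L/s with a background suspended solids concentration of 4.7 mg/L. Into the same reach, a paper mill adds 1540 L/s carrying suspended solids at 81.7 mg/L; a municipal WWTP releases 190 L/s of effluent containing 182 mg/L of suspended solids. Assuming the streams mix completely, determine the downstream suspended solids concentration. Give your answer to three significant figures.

21.8 mg/L

Mass balance: C = (7180·4.700 + 1540·81.70 + 190.0·182.0) / 8910 = 194100/8910 = 21.79 mg/L.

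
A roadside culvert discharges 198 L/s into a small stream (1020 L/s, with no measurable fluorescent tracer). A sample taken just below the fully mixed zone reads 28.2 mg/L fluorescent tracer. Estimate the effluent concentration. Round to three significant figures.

173 mg/L

Mass balance: 1020·0 + 198.0·Cₑ = 1218·28.20
→ Cₑ = (1218·28.20 − 1020·0) / 198.0 = 173.5 mg/L.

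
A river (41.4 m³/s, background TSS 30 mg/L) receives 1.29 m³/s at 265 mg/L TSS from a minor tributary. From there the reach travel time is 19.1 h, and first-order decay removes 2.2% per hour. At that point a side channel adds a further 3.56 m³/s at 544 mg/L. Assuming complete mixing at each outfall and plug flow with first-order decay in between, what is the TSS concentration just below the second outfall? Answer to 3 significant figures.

64.3 mg/L

Flow-weighted average: C = (41.40·30.00 + 1.290·265.0) / 42.69 = 1584/42.69 = 37.10 mg/L; combined flow 42.69 m³/s.
2.2%/h lost → k = −ln(1 − 0.022) = 0.02225 h⁻¹.
Decay over the reach: 37.10·exp(−kt) = 37.10·0.6538 = 24.26 mg/L.
Second outfall: C = (42.69·24.26 + 3.560·544.0)/46.25 = 64.26 mg/L.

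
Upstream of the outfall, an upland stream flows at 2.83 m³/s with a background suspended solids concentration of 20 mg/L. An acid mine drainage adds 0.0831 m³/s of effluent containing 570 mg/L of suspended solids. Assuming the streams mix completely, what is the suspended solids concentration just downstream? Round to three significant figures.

35.7 mg/L

After mixing, C = (2.830·20.00 + 0.08310·570.0) / 2.913 = 104.0/2.913 = 35.69 mg/L.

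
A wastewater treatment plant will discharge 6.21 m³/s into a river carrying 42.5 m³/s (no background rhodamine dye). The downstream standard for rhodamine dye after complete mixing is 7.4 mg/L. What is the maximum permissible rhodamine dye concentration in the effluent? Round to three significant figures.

58.0 mg/L

At the limit, (Qr·Cr + Qe·Cₑ)/(Qr + Qe) = 7.4:
Cₑ = (48.71·7.4 − 42.50·0) / 6.210 = 58.04 mg/L.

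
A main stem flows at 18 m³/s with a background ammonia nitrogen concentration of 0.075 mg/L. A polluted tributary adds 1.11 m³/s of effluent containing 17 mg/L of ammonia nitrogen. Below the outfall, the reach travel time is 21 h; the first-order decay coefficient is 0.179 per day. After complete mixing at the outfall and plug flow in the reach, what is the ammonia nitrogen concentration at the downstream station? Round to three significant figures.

0.905 mg/L

Conservation of mass: C = (18.00·0.07500 + 1.110·17.00) / 19.11 = 20.22/19.11 = 1.058 mg/L.
Applying C = C₀e^(−kt): 1.058 × 0.8550 = 0.9047 mg/L.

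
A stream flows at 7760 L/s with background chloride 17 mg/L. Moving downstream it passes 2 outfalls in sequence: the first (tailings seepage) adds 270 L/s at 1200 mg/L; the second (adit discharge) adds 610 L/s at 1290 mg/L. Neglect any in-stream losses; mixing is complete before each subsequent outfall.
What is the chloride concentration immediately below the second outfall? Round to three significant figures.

Below outfall 1: Q → 8030 L/s, C = (7760·17.00 + 270.0·1200)/8030 = 56.78 mg/L.
Below outfall 2: Q → 8640 L/s, C = (8030·56.78 + 610.0·1290)/8640 = 143.8 mg/L.

144 mg/L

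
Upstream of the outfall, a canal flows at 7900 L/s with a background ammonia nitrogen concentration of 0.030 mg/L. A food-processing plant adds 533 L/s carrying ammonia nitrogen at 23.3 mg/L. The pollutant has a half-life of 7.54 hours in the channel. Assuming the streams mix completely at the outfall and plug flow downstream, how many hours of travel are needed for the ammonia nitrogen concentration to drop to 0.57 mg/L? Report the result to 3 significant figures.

Mixed concentration C = ΣQC/ΣQ = (7900·0.03000 + 533.0·23.30) / 8433 = 12660/8433 = 1.501 mg/L.
Half-life 7.54 h → k = ln 2 / 7.54 = 0.09193 h⁻¹ = 2.206 d⁻¹.
1.501·exp(−k·t) = 0.57 → t = ln(1.501/0.57)/k = 37910 s = 10.53 h.

10.5 h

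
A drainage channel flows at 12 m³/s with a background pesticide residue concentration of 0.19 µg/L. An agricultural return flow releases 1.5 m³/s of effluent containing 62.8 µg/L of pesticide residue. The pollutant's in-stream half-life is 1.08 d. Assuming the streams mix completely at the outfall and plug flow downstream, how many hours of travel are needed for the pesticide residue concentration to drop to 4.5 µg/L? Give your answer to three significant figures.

Mixed concentration C = ΣQC/ΣQ = (12.00·0.1900 + 1.500·62.80) / 13.50 = 96.48/13.50 = 7.147 µg/L.
Half-life 1.08 d → k = ln 2 / 1.08 = 0.6418 d⁻¹.
7.147·exp(−k·t) = 4.5 → t = ln(7.147/4.5)/k = 62270 s = 17.30 h.

17.3 h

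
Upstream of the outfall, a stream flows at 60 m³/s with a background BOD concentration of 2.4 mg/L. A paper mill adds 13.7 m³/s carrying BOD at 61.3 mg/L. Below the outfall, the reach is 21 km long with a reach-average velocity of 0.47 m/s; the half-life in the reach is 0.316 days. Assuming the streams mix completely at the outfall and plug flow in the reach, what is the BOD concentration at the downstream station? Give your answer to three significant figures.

4.29 mg/L

After mixing, C = (60.00·2.400 + 13.70·61.30) / 73.70 = 983.8/73.70 = 13.35 mg/L.
Travel time t = 21·1000 / 0.47 = 44680 s = 12.41 h.
Half-life 0.316 d → k = ln 2 / 0.316 = 2.194 d⁻¹.
First-order decay: C = 13.35·exp(−k·t) = 13.35·0.3216 = 4.293 mg/L.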